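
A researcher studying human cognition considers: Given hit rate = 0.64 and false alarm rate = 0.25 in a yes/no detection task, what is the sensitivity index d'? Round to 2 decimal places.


d' = z(HR) - z(FAR)
z(0.64) = 0.3585
z(0.25) = -0.6745
d' = 0.3585 - -0.6745
= 1.03


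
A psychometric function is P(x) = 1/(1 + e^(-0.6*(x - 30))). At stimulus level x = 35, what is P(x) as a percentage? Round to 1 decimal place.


P(x) = 1/(1 + e^(-0.6*(35 - 30)))
Exponent = -0.6 * 5 = -3.0
e^(-3.0) = 0.049787
P = 1/(1 + 0.049787) = 0.952574
Percentage = 95.3


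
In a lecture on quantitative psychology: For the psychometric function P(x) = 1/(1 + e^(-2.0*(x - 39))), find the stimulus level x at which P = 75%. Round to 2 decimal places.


At P = 0.75: 0.75 = 1/(1 + e^(-k*(x-x0)))
Solving: e^(-k*(x-x0)) = 1/3
x = x0 + ln(3)/k
ln(3) = 1.0986
x = 39 + 1.0986/2.0
= 39 + 0.5493
= 39.55


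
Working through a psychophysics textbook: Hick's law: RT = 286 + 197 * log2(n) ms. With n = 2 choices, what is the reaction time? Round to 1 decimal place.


RT = 286 + 197 * log2(2)
log2(2) = 1.0
RT = 286 + 197 * 1.0
= 286 + 197.0
= 483.0 ms


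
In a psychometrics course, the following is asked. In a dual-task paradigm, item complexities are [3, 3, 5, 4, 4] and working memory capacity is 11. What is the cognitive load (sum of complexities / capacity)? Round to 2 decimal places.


Total complexity = 3 + 3 + 5 + 4 + 4 = 19
Load = total / capacity = 19 / 11
= 1.73


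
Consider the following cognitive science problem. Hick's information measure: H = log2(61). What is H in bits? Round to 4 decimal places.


H = log2(n)
H = log2(61)
= 5.9307


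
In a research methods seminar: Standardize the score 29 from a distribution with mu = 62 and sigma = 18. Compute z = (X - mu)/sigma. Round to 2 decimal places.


z = (X - mu) / sigma
= (29 - 62) / 18
= -33 / 18
= -1.83


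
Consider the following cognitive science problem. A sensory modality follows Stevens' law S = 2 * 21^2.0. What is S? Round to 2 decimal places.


S = 2 * 21^2.0
21^2.0 = 441.0
S = 2 * 441.0
= 882.00


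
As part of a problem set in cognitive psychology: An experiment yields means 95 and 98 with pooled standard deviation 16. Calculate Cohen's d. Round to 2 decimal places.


Cohen's d = (M1 - M2) / S_pooled
= (95 - 98) / 16
= -3 / 16
= -0.19


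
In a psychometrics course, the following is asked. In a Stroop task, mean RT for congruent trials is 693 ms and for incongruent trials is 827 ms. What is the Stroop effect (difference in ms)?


Stroop effect = RT(incongruent) - RT(congruent)
= 827 - 693
= 134 ms


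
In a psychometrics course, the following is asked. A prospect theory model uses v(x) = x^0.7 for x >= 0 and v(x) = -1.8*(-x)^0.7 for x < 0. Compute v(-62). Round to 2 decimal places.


Since x = -62 < 0, use v(x) = -lambda*(-x)^alpha
(-x) = 62
62^0.7 = 17.9752
v(-62) = -1.8 * 17.9752
= -32.36


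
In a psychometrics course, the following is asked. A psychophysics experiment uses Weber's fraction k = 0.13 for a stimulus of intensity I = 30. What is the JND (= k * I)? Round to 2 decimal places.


JND = k * I
JND = 0.13 * 30
= 3.90


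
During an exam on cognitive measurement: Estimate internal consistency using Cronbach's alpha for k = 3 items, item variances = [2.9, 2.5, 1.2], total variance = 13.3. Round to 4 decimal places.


alpha = (k/(k-1)) * (1 - sum(s_i^2)/s_total^2)
sum(item variances) = 6.6
k/(k-1) = 3/2 = 1.5
1 - 6.6/13.3 = 1 - 0.496241 = 0.503759
alpha = 1.5 * 0.503759
= 0.7556


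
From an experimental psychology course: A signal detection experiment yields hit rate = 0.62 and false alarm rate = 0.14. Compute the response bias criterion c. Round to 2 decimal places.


c = -0.5 * (z(HR) + z(FAR))
z(0.62) = 0.3055
z(0.14) = -1.0803
c = -0.5 * (0.3055 + -1.0803)
= -0.5 * -0.7748
= 0.39


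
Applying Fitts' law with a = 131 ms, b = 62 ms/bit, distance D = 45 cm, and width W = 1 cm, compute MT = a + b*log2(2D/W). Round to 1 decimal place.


MT = 131 + 62 * log2(2*45/1)
2D/W = 90.0
log2(90.0) = 6.4919
MT = 131 + 62 * 6.4919
= 533.5 ms


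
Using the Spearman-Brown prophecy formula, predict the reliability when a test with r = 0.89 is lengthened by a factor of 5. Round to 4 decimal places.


r_new = n*r / (1 + (n-1)*r)
Numerator = 5 * 0.89 = 4.45
Denominator = 1 + 4 * 0.89 = 4.56
r_new = 4.45 / 4.56
= 0.9759


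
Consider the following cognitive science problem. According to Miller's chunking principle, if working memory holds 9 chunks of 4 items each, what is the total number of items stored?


Total items = chunks * items_per_chunk
= 9 * 4
= 36


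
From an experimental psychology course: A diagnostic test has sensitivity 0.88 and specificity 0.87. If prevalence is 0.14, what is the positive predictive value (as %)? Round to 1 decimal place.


PPV = (sens * prev) / (sens * prev + (1-spec) * (1-prev))
Numerator = 0.88 * 0.14 = 0.1232
P(positive and no disease) = (1 - spec) * (1 - prev) = (1 - 0.87) * (1 - 0.14) = 0.1118
Denominator = 0.1232 + 0.1118 = 0.235
PPV = 0.1232 / 0.235 = 0.524255
As percentage = 52.4


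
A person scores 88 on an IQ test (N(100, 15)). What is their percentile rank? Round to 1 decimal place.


z = (IQ - mean) / SD
z = (88 - 100) / 15 = -0.8
Percentile = Phi(-0.8) * 100
Phi(-0.8) = 0.211855
= 21.2


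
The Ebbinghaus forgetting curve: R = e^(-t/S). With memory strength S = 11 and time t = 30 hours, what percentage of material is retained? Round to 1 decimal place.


R = e^(-t/S)
-t/S = -30/11 = -2.727273
R = e^(-2.727273) = 0.065397
Percentage = 0.065397 * 100
= 6.5


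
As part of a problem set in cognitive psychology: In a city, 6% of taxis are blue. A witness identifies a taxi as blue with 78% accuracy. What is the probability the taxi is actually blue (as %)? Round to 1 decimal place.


P(blue | says blue) = P(says blue | blue)*P(blue) / [P(says blue | blue)*P(blue) + P(says blue | not blue)*P(not blue)]
Numerator = 0.78 * 0.06 = 0.0468
False identification = 0.22 * 0.94 = 0.2068
P = 0.0468 / (0.0468 + 0.2068)
= 0.0468 / 0.2536
As percentage = 18.5


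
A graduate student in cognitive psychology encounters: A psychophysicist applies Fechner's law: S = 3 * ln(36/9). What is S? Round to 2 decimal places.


S = 3 * ln(36/9)
I/I0 = 4.0
ln(4.0) = 1.3863
S = 3 * 1.3863
= 4.16


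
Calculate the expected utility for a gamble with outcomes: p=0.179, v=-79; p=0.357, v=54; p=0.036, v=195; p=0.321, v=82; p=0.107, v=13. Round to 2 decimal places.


EU = sum(p_i * v_i)
0.179 * -79 = -14.141
0.357 * 54 = 19.278
0.036 * 195 = 7.02
0.321 * 82 = 26.322
0.107 * 13 = 1.391
EU = -14.141 + 19.278 + 7.02 + 26.322 + 1.391
= 39.87


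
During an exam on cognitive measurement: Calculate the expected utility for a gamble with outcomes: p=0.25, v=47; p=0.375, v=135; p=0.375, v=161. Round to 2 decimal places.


EU = sum(p_i * v_i)
0.25 * 47 = 11.75
0.375 * 135 = 50.625
0.375 * 161 = 60.375
EU = 11.75 + 50.625 + 60.375
= 122.75


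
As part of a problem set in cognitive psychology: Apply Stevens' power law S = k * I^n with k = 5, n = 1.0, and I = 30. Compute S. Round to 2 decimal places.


S = 5 * 30^1.0
30^1.0 = 30.0
S = 5 * 30.0
= 150.00


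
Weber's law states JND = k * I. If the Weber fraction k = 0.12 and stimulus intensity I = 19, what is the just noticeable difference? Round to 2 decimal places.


JND = k * I
JND = 0.12 * 19
= 2.28


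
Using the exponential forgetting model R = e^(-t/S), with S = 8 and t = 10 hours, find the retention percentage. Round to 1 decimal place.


R = e^(-t/S)
-t/S = -10/8 = -1.25
R = e^(-1.25) = 0.286505
Percentage = 0.286505 * 100
= 28.7


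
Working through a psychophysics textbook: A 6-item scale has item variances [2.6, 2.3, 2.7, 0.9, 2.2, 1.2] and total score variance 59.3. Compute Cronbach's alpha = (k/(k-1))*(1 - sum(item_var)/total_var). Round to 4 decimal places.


alpha = (k/(k-1)) * (1 - sum(s_i^2)/s_total^2)
sum(item variances) = 11.9
k/(k-1) = 6/5 = 1.2
1 - 11.9/59.3 = 1 - 0.200675 = 0.799325
alpha = 1.2 * 0.799325
= 0.9592


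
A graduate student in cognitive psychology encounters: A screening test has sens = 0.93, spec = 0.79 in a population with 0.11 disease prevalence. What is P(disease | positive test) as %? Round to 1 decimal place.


PPV = (sens * prev) / (sens * prev + (1-spec) * (1-prev))
Numerator = 0.93 * 0.11 = 0.1023
P(positive and no disease) = (1 - spec) * (1 - prev) = (1 - 0.79) * (1 - 0.11) = 0.1869
Denominator = 0.1023 + 0.1869 = 0.2892
PPV = 0.1023 / 0.2892 = 0.353734
As percentage = 35.4


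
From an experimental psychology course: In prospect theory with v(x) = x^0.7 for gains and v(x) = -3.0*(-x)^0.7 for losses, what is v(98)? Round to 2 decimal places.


Since x = 98 >= 0, use v(x) = x^0.7
98^0.7 = 24.7661
v(98) = 24.77


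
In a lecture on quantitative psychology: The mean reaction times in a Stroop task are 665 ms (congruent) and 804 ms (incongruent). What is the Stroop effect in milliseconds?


Stroop effect = RT(incongruent) - RT(congruent)
= 804 - 665
= 139 ms


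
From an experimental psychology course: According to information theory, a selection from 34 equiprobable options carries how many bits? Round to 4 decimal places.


H = log2(n)
H = log2(34)
= 5.0875


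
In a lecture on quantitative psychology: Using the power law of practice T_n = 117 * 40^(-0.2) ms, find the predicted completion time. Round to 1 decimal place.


T_n = 117 * 40^(-0.2)
40^(-0.2) = 0.478176
T_n = 117 * 0.478176
= 55.9 ms


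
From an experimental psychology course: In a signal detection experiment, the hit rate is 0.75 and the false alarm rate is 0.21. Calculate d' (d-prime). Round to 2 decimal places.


d' = z(HR) - z(FAR)
z(0.75) = 0.6745
z(0.21) = -0.8064
d' = 0.6745 - -0.8064
= 1.48


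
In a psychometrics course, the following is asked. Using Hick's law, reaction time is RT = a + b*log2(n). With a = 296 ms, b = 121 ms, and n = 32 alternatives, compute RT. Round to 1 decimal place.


RT = 296 + 121 * log2(32)
log2(32) = 5.0
RT = 296 + 121 * 5.0
= 296 + 605.0
= 901.0 ms


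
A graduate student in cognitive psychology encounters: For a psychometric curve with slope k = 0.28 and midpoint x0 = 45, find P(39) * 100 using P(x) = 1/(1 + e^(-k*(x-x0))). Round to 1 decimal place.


P(x) = 1/(1 + e^(-0.28*(39 - 45)))
Exponent = -0.28 * -6 = 1.68
e^(1.68) = 5.365556
P = 1/(1 + 5.365556) = 0.157095
Percentage = 15.7


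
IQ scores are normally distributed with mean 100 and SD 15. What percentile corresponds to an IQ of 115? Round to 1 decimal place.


z = (IQ - mean) / SD
z = (115 - 100) / 15 = 1.0
Percentile = Phi(1.0) * 100
Phi(1.0) = 0.841345
= 84.1


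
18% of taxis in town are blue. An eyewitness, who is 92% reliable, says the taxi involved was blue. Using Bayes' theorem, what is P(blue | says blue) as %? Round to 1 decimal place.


P(blue | says blue) = P(says blue | blue)*P(blue) / [P(says blue | blue)*P(blue) + P(says blue | not blue)*P(not blue)]
Numerator = 0.92 * 0.18 = 0.1656
False identification = 0.08 * 0.82 = 0.0656
P = 0.1656 / (0.1656 + 0.0656)
= 0.1656 / 0.2312
As percentage = 71.6


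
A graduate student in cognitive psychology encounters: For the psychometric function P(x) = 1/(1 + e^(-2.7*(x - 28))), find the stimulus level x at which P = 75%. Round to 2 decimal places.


At P = 0.75: 0.75 = 1/(1 + e^(-k*(x-x0)))
Solving: e^(-k*(x-x0)) = 1/3
x = x0 + ln(3)/k
ln(3) = 1.0986
x = 28 + 1.0986/2.7
= 28 + 0.4069
= 28.41


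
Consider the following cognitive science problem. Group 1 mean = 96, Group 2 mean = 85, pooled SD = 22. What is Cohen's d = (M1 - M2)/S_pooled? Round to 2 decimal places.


Cohen's d = (M1 - M2) / S_pooled
= (96 - 85) / 22
= 11 / 22
= 0.50


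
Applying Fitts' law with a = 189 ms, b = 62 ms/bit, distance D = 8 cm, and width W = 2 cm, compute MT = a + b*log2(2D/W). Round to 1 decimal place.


MT = 189 + 62 * log2(2*8/2)
2D/W = 8.0
log2(8.0) = 3.0
MT = 189 + 62 * 3.0
= 375.0 ms


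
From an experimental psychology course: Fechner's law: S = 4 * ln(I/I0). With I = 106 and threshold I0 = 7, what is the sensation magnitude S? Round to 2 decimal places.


S = 4 * ln(106/7)
I/I0 = 15.142857
ln(15.142857) = 2.7175
S = 4 * 2.7175
= 10.87


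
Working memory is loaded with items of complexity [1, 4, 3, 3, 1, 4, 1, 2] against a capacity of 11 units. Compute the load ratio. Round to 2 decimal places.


Total complexity = 1 + 4 + 3 + 3 + 1 + 4 + 1 + 2 = 19
Load = total / capacity = 19 / 11
= 1.73


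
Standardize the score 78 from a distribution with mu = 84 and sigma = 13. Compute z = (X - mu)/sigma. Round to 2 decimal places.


z = (X - mu) / sigma
= (78 - 84) / 13
= -6 / 13
= -0.46


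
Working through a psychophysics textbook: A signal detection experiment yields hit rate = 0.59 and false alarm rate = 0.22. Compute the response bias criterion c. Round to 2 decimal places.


c = -0.5 * (z(HR) + z(FAR))
z(0.59) = 0.2275
z(0.22) = -0.7722
c = -0.5 * (0.2275 + -0.7722)
= -0.5 * -0.5447
= 0.27


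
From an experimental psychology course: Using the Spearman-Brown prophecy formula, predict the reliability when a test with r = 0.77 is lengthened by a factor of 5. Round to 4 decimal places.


r_new = n*r / (1 + (n-1)*r)
Numerator = 5 * 0.77 = 3.85
Denominator = 1 + 4 * 0.77 = 4.08
r_new = 3.85 / 4.08
= 0.9436


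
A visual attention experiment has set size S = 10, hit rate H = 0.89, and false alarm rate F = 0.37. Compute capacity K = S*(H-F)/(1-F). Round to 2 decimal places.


K = S * (H - F) / (1 - F)
H - F = 0.52
1 - F = 0.63
K = 10 * 0.52 / 0.63
= 8.25


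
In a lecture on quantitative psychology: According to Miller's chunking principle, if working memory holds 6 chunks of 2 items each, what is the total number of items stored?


Total items = chunks * items_per_chunk
= 6 * 2
= 12


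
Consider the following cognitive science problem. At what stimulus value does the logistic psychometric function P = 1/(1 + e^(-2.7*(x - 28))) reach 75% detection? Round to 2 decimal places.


At P = 0.75: 0.75 = 1/(1 + e^(-k*(x-x0)))
Solving: e^(-k*(x-x0)) = 1/3
x = x0 + ln(3)/k
ln(3) = 1.0986
x = 28 + 1.0986/2.7
= 28 + 0.4069
= 28.41


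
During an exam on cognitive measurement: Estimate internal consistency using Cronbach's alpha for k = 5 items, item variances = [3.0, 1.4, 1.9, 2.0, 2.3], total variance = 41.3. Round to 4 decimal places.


alpha = (k/(k-1)) * (1 - sum(s_i^2)/s_total^2)
sum(item variances) = 10.6
k/(k-1) = 5/4 = 1.25
1 - 10.6/41.3 = 1 - 0.256659 = 0.743341
alpha = 1.25 * 0.743341
= 0.9292


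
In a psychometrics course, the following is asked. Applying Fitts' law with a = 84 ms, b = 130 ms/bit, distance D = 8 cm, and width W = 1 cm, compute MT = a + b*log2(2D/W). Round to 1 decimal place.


MT = 84 + 130 * log2(2*8/1)
2D/W = 16.0
log2(16.0) = 4.0
MT = 84 + 130 * 4.0
= 604.0 ms


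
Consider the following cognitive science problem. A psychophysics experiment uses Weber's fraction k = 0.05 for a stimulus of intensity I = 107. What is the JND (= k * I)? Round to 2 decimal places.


JND = k * I
JND = 0.05 * 107
= 5.35


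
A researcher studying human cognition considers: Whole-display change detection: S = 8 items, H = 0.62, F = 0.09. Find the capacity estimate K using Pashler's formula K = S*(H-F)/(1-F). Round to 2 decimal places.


K = S * (H - F) / (1 - F)
H - F = 0.53
1 - F = 0.91
K = 8 * 0.53 / 0.91
= 4.66


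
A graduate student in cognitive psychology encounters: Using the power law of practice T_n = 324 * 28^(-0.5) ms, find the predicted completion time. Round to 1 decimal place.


T_n = 324 * 28^(-0.5)
28^(-0.5) = 0.188982
T_n = 324 * 0.188982
= 61.2 ms


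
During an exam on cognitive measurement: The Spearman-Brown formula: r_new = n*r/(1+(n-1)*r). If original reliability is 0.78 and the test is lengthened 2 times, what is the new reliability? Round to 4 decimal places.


r_new = n*r / (1 + (n-1)*r)
Numerator = 2 * 0.78 = 1.56
Denominator = 1 + 1 * 0.78 = 1.78
r_new = 1.56 / 1.78
= 0.8764


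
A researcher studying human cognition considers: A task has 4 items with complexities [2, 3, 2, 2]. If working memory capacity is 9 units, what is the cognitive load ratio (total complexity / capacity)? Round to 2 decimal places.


Total complexity = 2 + 3 + 2 + 2 = 9
Load = total / capacity = 9 / 9
= 1.00


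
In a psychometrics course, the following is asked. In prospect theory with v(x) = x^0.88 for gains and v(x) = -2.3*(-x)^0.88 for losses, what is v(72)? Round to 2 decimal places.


Since x = 72 >= 0, use v(x) = x^0.88
72^0.88 = 43.0976
v(72) = 43.10


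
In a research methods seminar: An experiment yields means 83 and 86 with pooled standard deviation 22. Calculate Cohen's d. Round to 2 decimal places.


Cohen's d = (M1 - M2) / S_pooled
= (83 - 86) / 22
= -3 / 22
= -0.14


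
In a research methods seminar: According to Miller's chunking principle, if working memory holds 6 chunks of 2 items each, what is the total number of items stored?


Total items = chunks * items_per_chunk
= 6 * 2
= 12


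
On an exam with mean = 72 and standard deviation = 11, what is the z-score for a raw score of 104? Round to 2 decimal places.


z = (X - mu) / sigma
= (104 - 72) / 11
= 32 / 11
= 2.91


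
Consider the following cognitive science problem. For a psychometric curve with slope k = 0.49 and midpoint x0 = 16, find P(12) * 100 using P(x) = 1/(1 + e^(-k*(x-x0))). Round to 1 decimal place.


P(x) = 1/(1 + e^(-0.49*(12 - 16)))
Exponent = -0.49 * -4 = 1.96
e^(1.96) = 7.099327
P = 1/(1 + 7.099327) = 0.123467
Percentage = 12.3


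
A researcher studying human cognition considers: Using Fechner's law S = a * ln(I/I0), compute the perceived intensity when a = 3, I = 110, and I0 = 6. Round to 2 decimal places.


S = 3 * ln(110/6)
I/I0 = 18.333333
ln(18.333333) = 2.9087
S = 3 * 2.9087
= 8.73


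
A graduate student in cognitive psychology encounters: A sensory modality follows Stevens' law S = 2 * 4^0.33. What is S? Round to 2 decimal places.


S = 2 * 4^0.33
4^0.33 = 1.5801
S = 2 * 1.5801
= 3.16


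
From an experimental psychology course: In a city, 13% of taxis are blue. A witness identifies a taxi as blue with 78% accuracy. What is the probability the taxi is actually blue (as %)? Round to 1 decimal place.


P(blue | says blue) = P(says blue | blue)*P(blue) / [P(says blue | blue)*P(blue) + P(says blue | not blue)*P(not blue)]
Numerator = 0.78 * 0.13 = 0.1014
False identification = 0.22 * 0.87 = 0.1914
P = 0.1014 / (0.1014 + 0.1914)
= 0.1014 / 0.2928
As percentage = 34.6


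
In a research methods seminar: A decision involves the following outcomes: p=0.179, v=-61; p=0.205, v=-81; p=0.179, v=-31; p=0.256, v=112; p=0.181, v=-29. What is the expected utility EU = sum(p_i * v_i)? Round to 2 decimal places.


EU = sum(p_i * v_i)
0.179 * -61 = -10.919
0.205 * -81 = -16.605
0.179 * -31 = -5.549
0.256 * 112 = 28.672
0.181 * -29 = -5.249
EU = -10.919 + -16.605 + -5.549 + 28.672 + -5.249
= -9.65


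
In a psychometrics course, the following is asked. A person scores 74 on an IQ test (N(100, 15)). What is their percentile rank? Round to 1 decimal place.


z = (IQ - mean) / SD
z = (74 - 100) / 15 = -1.7333
Percentile = Phi(-1.7333) * 100
Phi(-1.7333) = 0.041521
= 4.2


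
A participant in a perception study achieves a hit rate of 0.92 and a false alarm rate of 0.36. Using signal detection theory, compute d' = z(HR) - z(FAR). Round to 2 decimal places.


d' = z(HR) - z(FAR)
z(0.92) = 1.4051
z(0.36) = -0.3585
d' = 1.4051 - -0.3585
= 1.76


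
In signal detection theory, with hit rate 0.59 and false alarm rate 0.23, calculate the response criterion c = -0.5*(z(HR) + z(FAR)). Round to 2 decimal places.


c = -0.5 * (z(HR) + z(FAR))
z(0.59) = 0.2275
z(0.23) = -0.7388
c = -0.5 * (0.2275 + -0.7388)
= -0.5 * -0.5113
= 0.26


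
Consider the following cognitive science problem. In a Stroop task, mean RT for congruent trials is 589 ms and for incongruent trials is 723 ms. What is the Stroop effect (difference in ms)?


Stroop effect = RT(incongruent) - RT(congruent)
= 723 - 589
= 134 ms


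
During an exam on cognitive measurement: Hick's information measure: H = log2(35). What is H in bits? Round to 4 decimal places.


H = log2(n)
H = log2(35)
= 5.1293


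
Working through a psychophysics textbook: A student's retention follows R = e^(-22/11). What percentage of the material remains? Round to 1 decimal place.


R = e^(-t/S)
-t/S = -22/11 = -2.0
R = e^(-2.0) = 0.135335
Percentage = 0.135335 * 100
= 13.5


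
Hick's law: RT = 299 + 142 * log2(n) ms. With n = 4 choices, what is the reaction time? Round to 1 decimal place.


RT = 299 + 142 * log2(4)
log2(4) = 2.0
RT = 299 + 142 * 2.0
= 299 + 284.0
= 583.0 ms


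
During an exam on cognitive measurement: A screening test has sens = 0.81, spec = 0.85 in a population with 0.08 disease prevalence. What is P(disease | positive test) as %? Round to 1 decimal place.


PPV = (sens * prev) / (sens * prev + (1-spec) * (1-prev))
Numerator = 0.81 * 0.08 = 0.0648
P(positive and no disease) = (1 - spec) * (1 - prev) = (1 - 0.85) * (1 - 0.08) = 0.138
Denominator = 0.0648 + 0.138 = 0.2028
PPV = 0.0648 / 0.2028 = 0.319527
As percentage = 32.0


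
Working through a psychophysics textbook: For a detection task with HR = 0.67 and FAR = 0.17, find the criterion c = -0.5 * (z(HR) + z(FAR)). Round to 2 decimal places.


c = -0.5 * (z(HR) + z(FAR))
z(0.67) = 0.4399
z(0.17) = -0.9542
c = -0.5 * (0.4399 + -0.9542)
= -0.5 * -0.5143
= 0.26


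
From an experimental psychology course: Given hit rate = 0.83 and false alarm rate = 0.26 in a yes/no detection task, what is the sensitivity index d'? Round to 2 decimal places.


d' = z(HR) - z(FAR)
z(0.83) = 0.9542
z(0.26) = -0.6433
d' = 0.9542 - -0.6433
= 1.60


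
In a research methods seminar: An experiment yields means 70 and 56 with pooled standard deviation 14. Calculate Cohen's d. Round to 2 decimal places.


Cohen's d = (M1 - M2) / S_pooled
= (70 - 56) / 14
= 14 / 14
= 1.00


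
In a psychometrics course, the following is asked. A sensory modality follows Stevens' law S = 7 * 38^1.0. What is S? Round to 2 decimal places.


S = 7 * 38^1.0
38^1.0 = 38.0
S = 7 * 38.0
= 266.00


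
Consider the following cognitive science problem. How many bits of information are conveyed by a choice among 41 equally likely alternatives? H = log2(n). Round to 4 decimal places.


H = log2(n)
H = log2(41)
= 5.3576


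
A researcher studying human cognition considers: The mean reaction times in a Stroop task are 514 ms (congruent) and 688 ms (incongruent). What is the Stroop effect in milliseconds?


Stroop effect = RT(incongruent) - RT(congruent)
= 688 - 514
= 174 ms


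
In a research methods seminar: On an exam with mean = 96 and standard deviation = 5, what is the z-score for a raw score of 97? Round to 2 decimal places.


z = (X - mu) / sigma
= (97 - 96) / 5
= 1 / 5
= 0.20


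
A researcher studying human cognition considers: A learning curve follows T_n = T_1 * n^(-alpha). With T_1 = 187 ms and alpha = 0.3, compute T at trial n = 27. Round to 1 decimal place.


T_n = 187 * 27^(-0.3)
27^(-0.3) = 0.372041
T_n = 187 * 0.372041
= 69.6 ms


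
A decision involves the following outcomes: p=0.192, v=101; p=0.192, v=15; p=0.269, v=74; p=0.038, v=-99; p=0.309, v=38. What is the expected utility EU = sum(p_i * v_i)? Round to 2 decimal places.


EU = sum(p_i * v_i)
0.192 * 101 = 19.392
0.192 * 15 = 2.88
0.269 * 74 = 19.906
0.038 * -99 = -3.762
0.309 * 38 = 11.742
EU = 19.392 + 2.88 + 19.906 + -3.762 + 11.742
= 50.16


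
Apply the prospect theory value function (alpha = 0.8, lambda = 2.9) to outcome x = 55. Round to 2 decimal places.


Since x = 55 >= 0, use v(x) = x^0.8
55^0.8 = 24.6769
v(55) = 24.68


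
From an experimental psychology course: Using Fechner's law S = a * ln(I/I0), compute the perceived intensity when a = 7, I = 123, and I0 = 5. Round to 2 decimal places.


S = 7 * ln(123/5)
I/I0 = 24.6
ln(24.6) = 3.2027
S = 7 * 3.2027
= 22.42


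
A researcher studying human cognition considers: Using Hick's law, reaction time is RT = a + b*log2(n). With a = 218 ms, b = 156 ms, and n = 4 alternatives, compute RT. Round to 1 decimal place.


RT = 218 + 156 * log2(4)
log2(4) = 2.0
RT = 218 + 156 * 2.0
= 218 + 312.0
= 530.0 ms


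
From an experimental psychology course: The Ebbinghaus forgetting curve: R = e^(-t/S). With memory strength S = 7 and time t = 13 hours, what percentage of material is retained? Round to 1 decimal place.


R = e^(-t/S)
-t/S = -13/7 = -1.857143
R = e^(-1.857143) = 0.156118
Percentage = 0.156118 * 100
= 15.6


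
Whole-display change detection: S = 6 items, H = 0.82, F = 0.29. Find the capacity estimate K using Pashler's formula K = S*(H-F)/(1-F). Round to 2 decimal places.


K = S * (H - F) / (1 - F)
H - F = 0.53
1 - F = 0.71
K = 6 * 0.53 / 0.71
= 4.48


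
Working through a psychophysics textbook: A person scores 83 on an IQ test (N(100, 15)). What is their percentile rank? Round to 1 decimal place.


z = (IQ - mean) / SD
z = (83 - 100) / 15 = -1.1333
Percentile = Phi(-1.1333) * 100
Phi(-1.1333) = 0.128544
= 12.9


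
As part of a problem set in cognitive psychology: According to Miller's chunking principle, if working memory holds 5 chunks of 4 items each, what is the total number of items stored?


Total items = chunks * items_per_chunk
= 5 * 4
= 20


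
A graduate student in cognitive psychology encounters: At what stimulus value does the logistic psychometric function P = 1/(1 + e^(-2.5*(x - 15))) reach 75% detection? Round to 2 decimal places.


At P = 0.75: 0.75 = 1/(1 + e^(-k*(x-x0)))
Solving: e^(-k*(x-x0)) = 1/3
x = x0 + ln(3)/k
ln(3) = 1.0986
x = 15 + 1.0986/2.5
= 15 + 0.4394
= 15.44


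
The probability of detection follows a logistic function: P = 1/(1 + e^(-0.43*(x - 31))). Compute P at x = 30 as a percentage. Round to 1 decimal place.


P(x) = 1/(1 + e^(-0.43*(30 - 31)))
Exponent = -0.43 * -1 = 0.43
e^(0.43) = 1.537258
P = 1/(1 + 1.537258) = 0.394126
Percentage = 39.4


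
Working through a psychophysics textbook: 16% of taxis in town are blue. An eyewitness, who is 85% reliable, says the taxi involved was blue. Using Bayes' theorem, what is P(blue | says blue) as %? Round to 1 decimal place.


P(blue | says blue) = P(says blue | blue)*P(blue) / [P(says blue | blue)*P(blue) + P(says blue | not blue)*P(not blue)]
Numerator = 0.85 * 0.16 = 0.136
False identification = 0.15 * 0.84 = 0.126
P = 0.136 / (0.136 + 0.126)
= 0.136 / 0.262
As percentage = 51.9


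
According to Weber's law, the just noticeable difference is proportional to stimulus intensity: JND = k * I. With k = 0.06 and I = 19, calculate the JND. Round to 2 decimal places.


JND = k * I
JND = 0.06 * 19
= 1.14


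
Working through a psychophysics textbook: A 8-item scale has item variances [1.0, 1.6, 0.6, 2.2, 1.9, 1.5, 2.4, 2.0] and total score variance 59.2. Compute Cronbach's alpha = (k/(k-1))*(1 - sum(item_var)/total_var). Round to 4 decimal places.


alpha = (k/(k-1)) * (1 - sum(s_i^2)/s_total^2)
sum(item variances) = 13.2
k/(k-1) = 8/7 = 1.142857
1 - 13.2/59.2 = 1 - 0.222973 = 0.777027
alpha = 1.142857 * 0.777027
= 0.8880


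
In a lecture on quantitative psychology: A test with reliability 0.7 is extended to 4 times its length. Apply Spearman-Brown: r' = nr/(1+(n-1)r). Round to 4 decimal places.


r_new = n*r / (1 + (n-1)*r)
Numerator = 4 * 0.7 = 2.8
Denominator = 1 + 3 * 0.7 = 3.1
r_new = 2.8 / 3.1
= 0.9032


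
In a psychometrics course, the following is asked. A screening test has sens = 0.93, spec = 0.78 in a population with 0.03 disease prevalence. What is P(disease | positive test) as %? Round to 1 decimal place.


PPV = (sens * prev) / (sens * prev + (1-spec) * (1-prev))
Numerator = 0.93 * 0.03 = 0.0279
P(positive and no disease) = (1 - spec) * (1 - prev) = (1 - 0.78) * (1 - 0.03) = 0.2134
Denominator = 0.0279 + 0.2134 = 0.2413
PPV = 0.0279 / 0.2413 = 0.115624
As percentage = 11.6


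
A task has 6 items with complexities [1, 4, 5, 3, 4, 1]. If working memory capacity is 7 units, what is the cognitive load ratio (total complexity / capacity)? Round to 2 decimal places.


Total complexity = 1 + 4 + 5 + 3 + 4 + 1 = 18
Load = total / capacity = 18 / 7
= 2.57


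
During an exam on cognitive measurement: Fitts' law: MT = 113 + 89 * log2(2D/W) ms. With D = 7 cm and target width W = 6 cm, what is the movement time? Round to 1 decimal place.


MT = 113 + 89 * log2(2*7/6)
2D/W = 2.333333
log2(2.333333) = 1.2224
MT = 113 + 89 * 1.2224
= 221.8 ms


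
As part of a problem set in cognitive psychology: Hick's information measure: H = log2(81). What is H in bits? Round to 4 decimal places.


H = log2(n)
H = log2(81)
= 6.3399


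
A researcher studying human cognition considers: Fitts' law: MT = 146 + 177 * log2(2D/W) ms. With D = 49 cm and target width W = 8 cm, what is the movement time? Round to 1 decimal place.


MT = 146 + 177 * log2(2*49/8)
2D/W = 12.25
log2(12.25) = 3.6147
MT = 146 + 177 * 3.6147
= 785.8 ms


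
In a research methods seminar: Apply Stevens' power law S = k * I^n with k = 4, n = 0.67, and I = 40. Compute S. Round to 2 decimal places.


S = 4 * 40^0.67
40^0.67 = 11.8408
S = 4 * 11.8408
= 47.36


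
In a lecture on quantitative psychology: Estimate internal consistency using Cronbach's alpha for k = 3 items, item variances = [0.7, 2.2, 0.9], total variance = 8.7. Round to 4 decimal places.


alpha = (k/(k-1)) * (1 - sum(s_i^2)/s_total^2)
sum(item variances) = 3.8
k/(k-1) = 3/2 = 1.5
1 - 3.8/8.7 = 1 - 0.436782 = 0.563218
alpha = 1.5 * 0.563218
= 0.8448


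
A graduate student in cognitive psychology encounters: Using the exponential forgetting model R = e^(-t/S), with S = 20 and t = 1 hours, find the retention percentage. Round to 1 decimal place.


R = e^(-t/S)
-t/S = -1/20 = -0.05
R = e^(-0.05) = 0.951229
Percentage = 0.951229 * 100
= 95.1


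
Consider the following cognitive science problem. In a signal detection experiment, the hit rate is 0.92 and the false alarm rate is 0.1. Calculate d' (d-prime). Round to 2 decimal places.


d' = z(HR) - z(FAR)
z(0.92) = 1.4051
z(0.1) = -1.2816
d' = 1.4051 - -1.2816
= 2.69


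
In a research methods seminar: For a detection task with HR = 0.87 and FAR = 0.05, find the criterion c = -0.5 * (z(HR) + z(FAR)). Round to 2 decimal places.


c = -0.5 * (z(HR) + z(FAR))
z(0.87) = 1.1264
z(0.05) = -1.6449
c = -0.5 * (1.1264 + -1.6449)
= -0.5 * -0.5185
= 0.26


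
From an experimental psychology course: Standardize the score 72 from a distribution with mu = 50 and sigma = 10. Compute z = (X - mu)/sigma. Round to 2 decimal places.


z = (X - mu) / sigma
= (72 - 50) / 10
= 22 / 10
= 2.20


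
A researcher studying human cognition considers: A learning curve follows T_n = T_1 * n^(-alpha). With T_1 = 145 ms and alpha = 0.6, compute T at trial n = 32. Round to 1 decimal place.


T_n = 145 * 32^(-0.6)
32^(-0.6) = 0.125
T_n = 145 * 0.125
= 18.1 ms


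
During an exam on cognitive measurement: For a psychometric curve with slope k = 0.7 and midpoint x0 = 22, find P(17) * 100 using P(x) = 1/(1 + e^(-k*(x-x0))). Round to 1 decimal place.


P(x) = 1/(1 + e^(-0.7*(17 - 22)))
Exponent = -0.7 * -5 = 3.5
e^(3.5) = 33.115452
P = 1/(1 + 33.115452) = 0.029312
Percentage = 2.9


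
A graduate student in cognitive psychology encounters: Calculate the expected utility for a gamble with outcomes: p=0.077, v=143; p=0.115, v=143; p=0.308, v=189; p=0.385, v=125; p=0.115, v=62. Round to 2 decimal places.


EU = sum(p_i * v_i)
0.077 * 143 = 11.011
0.115 * 143 = 16.445
0.308 * 189 = 58.212
0.385 * 125 = 48.125
0.115 * 62 = 7.13
EU = 11.011 + 16.445 + 58.212 + 48.125 + 7.13
= 140.92


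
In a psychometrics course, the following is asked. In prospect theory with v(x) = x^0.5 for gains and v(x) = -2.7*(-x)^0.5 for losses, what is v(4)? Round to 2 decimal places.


Since x = 4 >= 0, use v(x) = x^0.5
4^0.5 = 2.0
v(4) = 2.00


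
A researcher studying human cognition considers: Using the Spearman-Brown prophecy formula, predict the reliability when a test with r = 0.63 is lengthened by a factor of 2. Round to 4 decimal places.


r_new = n*r / (1 + (n-1)*r)
Numerator = 2 * 0.63 = 1.26
Denominator = 1 + 1 * 0.63 = 1.63
r_new = 1.26 / 1.63
= 0.7730


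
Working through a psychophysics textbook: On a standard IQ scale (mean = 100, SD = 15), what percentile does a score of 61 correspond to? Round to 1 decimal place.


z = (IQ - mean) / SD
z = (61 - 100) / 15 = -2.6
Percentile = Phi(-2.6) * 100
Phi(-2.6) = 0.004661
= 0.5


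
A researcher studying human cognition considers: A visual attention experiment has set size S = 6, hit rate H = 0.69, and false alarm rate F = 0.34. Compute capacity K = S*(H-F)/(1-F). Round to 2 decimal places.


K = S * (H - F) / (1 - F)
H - F = 0.35
1 - F = 0.66
K = 6 * 0.35 / 0.66
= 3.18


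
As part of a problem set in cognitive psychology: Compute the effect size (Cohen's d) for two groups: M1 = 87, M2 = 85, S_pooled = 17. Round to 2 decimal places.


Cohen's d = (M1 - M2) / S_pooled
= (87 - 85) / 17
= 2 / 17
= 0.12


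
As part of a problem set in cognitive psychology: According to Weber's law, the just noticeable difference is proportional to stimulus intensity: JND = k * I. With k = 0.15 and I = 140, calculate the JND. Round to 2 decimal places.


JND = k * I
JND = 0.15 * 140
= 21.00


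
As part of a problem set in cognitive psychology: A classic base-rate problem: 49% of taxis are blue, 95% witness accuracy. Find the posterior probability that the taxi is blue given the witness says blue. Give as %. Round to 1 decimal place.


P(blue | says blue) = P(says blue | blue)*P(blue) / [P(says blue | blue)*P(blue) + P(says blue | not blue)*P(not blue)]
Numerator = 0.95 * 0.49 = 0.4655
False identification = 0.05 * 0.51 = 0.0255
P = 0.4655 / (0.4655 + 0.0255)
= 0.4655 / 0.491
As percentage = 94.8


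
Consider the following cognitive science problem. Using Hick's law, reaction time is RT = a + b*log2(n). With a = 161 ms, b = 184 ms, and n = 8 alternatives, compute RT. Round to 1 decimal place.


RT = 161 + 184 * log2(8)
log2(8) = 3.0
RT = 161 + 184 * 3.0
= 161 + 552.0
= 713.0 ms


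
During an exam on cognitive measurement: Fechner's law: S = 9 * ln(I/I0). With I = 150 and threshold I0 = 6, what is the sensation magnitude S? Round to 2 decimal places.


S = 9 * ln(150/6)
I/I0 = 25.0
ln(25.0) = 3.2189
S = 9 * 3.2189
= 28.97


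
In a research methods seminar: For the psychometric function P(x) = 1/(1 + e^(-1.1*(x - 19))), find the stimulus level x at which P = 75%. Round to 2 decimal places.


At P = 0.75: 0.75 = 1/(1 + e^(-k*(x-x0)))
Solving: e^(-k*(x-x0)) = 1/3
x = x0 + ln(3)/k
ln(3) = 1.0986
x = 19 + 1.0986/1.1
= 19 + 0.9987
= 20.00


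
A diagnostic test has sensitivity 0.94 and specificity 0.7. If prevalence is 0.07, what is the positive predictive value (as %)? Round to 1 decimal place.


PPV = (sens * prev) / (sens * prev + (1-spec) * (1-prev))
Numerator = 0.94 * 0.07 = 0.0658
P(positive and no disease) = (1 - spec) * (1 - prev) = (1 - 0.7) * (1 - 0.07) = 0.279
Denominator = 0.0658 + 0.279 = 0.3448
PPV = 0.0658 / 0.3448 = 0.190835
As percentage = 19.1


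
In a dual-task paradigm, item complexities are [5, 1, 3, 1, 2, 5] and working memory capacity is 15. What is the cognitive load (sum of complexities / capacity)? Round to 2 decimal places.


Total complexity = 5 + 1 + 3 + 1 + 2 + 5 = 17
Load = total / capacity = 17 / 15
= 1.13


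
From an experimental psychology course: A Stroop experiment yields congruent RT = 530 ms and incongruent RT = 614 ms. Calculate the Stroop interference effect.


Stroop effect = RT(incongruent) - RT(congruent)
= 614 - 530
= 84 ms


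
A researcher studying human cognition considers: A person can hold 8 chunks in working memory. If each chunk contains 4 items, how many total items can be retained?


Total items = chunks * items_per_chunk
= 8 * 4
= 32


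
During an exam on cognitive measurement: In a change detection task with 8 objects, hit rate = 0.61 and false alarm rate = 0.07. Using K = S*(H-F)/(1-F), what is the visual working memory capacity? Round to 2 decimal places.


K = S * (H - F) / (1 - F)
H - F = 0.54
1 - F = 0.93
K = 8 * 0.54 / 0.93
= 4.65


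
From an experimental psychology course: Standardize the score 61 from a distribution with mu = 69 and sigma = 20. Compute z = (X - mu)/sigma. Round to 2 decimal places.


z = (X - mu) / sigma
= (61 - 69) / 20
= -8 / 20
= -0.40


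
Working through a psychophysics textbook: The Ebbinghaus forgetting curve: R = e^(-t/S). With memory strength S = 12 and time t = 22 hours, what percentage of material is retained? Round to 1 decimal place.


R = e^(-t/S)
-t/S = -22/12 = -1.833333
R = e^(-1.833333) = 0.15988
Percentage = 0.15988 * 100
= 16.0


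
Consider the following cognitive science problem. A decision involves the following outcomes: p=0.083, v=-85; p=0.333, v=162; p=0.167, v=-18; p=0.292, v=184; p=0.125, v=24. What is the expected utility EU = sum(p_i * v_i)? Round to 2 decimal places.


EU = sum(p_i * v_i)
0.083 * -85 = -7.055
0.333 * 162 = 53.946
0.167 * -18 = -3.006
0.292 * 184 = 53.728
0.125 * 24 = 3.0
EU = -7.055 + 53.946 + -3.006 + 53.728 + 3.0
= 100.61


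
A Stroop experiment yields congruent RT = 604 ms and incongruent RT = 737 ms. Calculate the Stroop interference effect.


Stroop effect = RT(incongruent) - RT(congruent)
= 737 - 604
= 133 ms


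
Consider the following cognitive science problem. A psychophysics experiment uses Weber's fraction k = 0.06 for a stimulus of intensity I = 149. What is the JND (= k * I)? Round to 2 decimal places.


JND = k * I
JND = 0.06 * 149
= 8.94


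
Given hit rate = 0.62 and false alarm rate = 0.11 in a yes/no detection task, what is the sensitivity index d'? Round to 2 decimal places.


d' = z(HR) - z(FAR)
z(0.62) = 0.3055
z(0.11) = -1.2265
d' = 0.3055 - -1.2265
= 1.53


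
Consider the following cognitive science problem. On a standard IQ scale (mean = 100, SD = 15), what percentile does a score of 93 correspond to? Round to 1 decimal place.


z = (IQ - mean) / SD
z = (93 - 100) / 15 = -0.4667
Percentile = Phi(-0.4667) * 100
Phi(-0.4667) = 0.320357
= 32.0


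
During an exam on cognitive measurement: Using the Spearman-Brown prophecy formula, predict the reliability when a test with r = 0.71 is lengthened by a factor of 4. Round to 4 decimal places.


r_new = n*r / (1 + (n-1)*r)
Numerator = 4 * 0.71 = 2.84
Denominator = 1 + 3 * 0.71 = 3.13
r_new = 2.84 / 3.13
= 0.9073


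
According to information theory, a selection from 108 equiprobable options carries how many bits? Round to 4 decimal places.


H = log2(n)
H = log2(108)
= 6.7549


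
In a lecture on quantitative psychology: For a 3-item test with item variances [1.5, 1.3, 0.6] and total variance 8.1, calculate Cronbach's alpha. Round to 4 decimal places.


alpha = (k/(k-1)) * (1 - sum(s_i^2)/s_total^2)
sum(item variances) = 3.4
k/(k-1) = 3/2 = 1.5
1 - 3.4/8.1 = 1 - 0.419753 = 0.580247
alpha = 1.5 * 0.580247
= 0.8704


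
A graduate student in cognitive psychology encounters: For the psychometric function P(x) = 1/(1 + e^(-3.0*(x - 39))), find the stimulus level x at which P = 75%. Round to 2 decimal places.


At P = 0.75: 0.75 = 1/(1 + e^(-k*(x-x0)))
Solving: e^(-k*(x-x0)) = 1/3
x = x0 + ln(3)/k
ln(3) = 1.0986
x = 39 + 1.0986/3.0
= 39 + 0.3662
= 39.37


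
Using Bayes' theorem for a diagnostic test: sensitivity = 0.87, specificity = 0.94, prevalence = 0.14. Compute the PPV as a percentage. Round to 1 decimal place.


PPV = (sens * prev) / (sens * prev + (1-spec) * (1-prev))
Numerator = 0.87 * 0.14 = 0.1218
P(positive and no disease) = (1 - spec) * (1 - prev) = (1 - 0.94) * (1 - 0.14) = 0.0516
Denominator = 0.1218 + 0.0516 = 0.1734
PPV = 0.1218 / 0.1734 = 0.702422
As percentage = 70.2
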